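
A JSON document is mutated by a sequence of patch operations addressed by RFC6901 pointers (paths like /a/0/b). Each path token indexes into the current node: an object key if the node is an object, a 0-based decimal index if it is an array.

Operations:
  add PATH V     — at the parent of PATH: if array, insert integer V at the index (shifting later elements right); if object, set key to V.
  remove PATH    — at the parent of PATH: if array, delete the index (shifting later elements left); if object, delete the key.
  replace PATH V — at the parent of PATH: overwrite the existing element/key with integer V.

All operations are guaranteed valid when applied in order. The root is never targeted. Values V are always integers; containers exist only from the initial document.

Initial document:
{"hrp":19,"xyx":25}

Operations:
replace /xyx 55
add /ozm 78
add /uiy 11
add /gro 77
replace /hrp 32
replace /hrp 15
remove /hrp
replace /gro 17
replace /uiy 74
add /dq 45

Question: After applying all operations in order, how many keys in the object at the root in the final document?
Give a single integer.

Answer: 5

Derivation:
After op 1 (replace /xyx 55): {"hrp":19,"xyx":55}
After op 2 (add /ozm 78): {"hrp":19,"ozm":78,"xyx":55}
After op 3 (add /uiy 11): {"hrp":19,"ozm":78,"uiy":11,"xyx":55}
After op 4 (add /gro 77): {"gro":77,"hrp":19,"ozm":78,"uiy":11,"xyx":55}
After op 5 (replace /hrp 32): {"gro":77,"hrp":32,"ozm":78,"uiy":11,"xyx":55}
After op 6 (replace /hrp 15): {"gro":77,"hrp":15,"ozm":78,"uiy":11,"xyx":55}
After op 7 (remove /hrp): {"gro":77,"ozm":78,"uiy":11,"xyx":55}
After op 8 (replace /gro 17): {"gro":17,"ozm":78,"uiy":11,"xyx":55}
After op 9 (replace /uiy 74): {"gro":17,"ozm":78,"uiy":74,"xyx":55}
After op 10 (add /dq 45): {"dq":45,"gro":17,"ozm":78,"uiy":74,"xyx":55}
Size at the root: 5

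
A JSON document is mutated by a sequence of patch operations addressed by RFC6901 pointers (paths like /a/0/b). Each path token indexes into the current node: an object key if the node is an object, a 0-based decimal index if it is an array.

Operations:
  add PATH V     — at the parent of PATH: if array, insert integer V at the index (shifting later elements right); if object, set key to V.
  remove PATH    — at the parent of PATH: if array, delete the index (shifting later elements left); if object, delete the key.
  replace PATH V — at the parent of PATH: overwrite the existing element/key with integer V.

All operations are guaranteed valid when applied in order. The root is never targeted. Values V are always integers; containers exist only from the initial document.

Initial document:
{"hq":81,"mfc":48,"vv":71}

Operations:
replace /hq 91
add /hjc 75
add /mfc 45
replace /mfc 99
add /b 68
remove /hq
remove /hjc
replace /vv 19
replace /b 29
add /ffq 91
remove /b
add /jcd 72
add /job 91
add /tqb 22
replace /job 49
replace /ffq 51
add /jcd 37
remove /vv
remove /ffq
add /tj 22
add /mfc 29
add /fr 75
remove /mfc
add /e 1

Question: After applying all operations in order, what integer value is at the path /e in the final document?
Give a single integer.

Answer: 1

Derivation:
After op 1 (replace /hq 91): {"hq":91,"mfc":48,"vv":71}
After op 2 (add /hjc 75): {"hjc":75,"hq":91,"mfc":48,"vv":71}
After op 3 (add /mfc 45): {"hjc":75,"hq":91,"mfc":45,"vv":71}
After op 4 (replace /mfc 99): {"hjc":75,"hq":91,"mfc":99,"vv":71}
After op 5 (add /b 68): {"b":68,"hjc":75,"hq":91,"mfc":99,"vv":71}
After op 6 (remove /hq): {"b":68,"hjc":75,"mfc":99,"vv":71}
After op 7 (remove /hjc): {"b":68,"mfc":99,"vv":71}
After op 8 (replace /vv 19): {"b":68,"mfc":99,"vv":19}
After op 9 (replace /b 29): {"b":29,"mfc":99,"vv":19}
After op 10 (add /ffq 91): {"b":29,"ffq":91,"mfc":99,"vv":19}
After op 11 (remove /b): {"ffq":91,"mfc":99,"vv":19}
After op 12 (add /jcd 72): {"ffq":91,"jcd":72,"mfc":99,"vv":19}
After op 13 (add /job 91): {"ffq":91,"jcd":72,"job":91,"mfc":99,"vv":19}
After op 14 (add /tqb 22): {"ffq":91,"jcd":72,"job":91,"mfc":99,"tqb":22,"vv":19}
After op 15 (replace /job 49): {"ffq":91,"jcd":72,"job":49,"mfc":99,"tqb":22,"vv":19}
After op 16 (replace /ffq 51): {"ffq":51,"jcd":72,"job":49,"mfc":99,"tqb":22,"vv":19}
After op 17 (add /jcd 37): {"ffq":51,"jcd":37,"job":49,"mfc":99,"tqb":22,"vv":19}
After op 18 (remove /vv): {"ffq":51,"jcd":37,"job":49,"mfc":99,"tqb":22}
After op 19 (remove /ffq): {"jcd":37,"job":49,"mfc":99,"tqb":22}
After op 20 (add /tj 22): {"jcd":37,"job":49,"mfc":99,"tj":22,"tqb":22}
After op 21 (add /mfc 29): {"jcd":37,"job":49,"mfc":29,"tj":22,"tqb":22}
After op 22 (add /fr 75): {"fr":75,"jcd":37,"job":49,"mfc":29,"tj":22,"tqb":22}
After op 23 (remove /mfc): {"fr":75,"jcd":37,"job":49,"tj":22,"tqb":22}
After op 24 (add /e 1): {"e":1,"fr":75,"jcd":37,"job":49,"tj":22,"tqb":22}
Value at /e: 1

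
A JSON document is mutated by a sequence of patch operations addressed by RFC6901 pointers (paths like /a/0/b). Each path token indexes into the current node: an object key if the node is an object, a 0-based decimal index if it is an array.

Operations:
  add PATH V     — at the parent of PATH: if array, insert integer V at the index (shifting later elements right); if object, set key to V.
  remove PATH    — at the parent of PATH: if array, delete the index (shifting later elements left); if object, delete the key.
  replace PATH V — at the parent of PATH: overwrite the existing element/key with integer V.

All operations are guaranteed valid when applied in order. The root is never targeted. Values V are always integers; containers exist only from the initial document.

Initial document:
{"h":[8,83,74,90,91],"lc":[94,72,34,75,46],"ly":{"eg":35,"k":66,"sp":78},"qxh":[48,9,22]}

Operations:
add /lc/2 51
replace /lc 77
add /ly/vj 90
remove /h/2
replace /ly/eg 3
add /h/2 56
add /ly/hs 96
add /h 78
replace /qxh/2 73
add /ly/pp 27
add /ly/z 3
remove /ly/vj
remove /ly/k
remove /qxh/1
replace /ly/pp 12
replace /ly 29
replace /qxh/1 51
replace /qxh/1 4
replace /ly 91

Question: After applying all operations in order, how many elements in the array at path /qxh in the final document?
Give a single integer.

After op 1 (add /lc/2 51): {"h":[8,83,74,90,91],"lc":[94,72,51,34,75,46],"ly":{"eg":35,"k":66,"sp":78},"qxh":[48,9,22]}
After op 2 (replace /lc 77): {"h":[8,83,74,90,91],"lc":77,"ly":{"eg":35,"k":66,"sp":78},"qxh":[48,9,22]}
After op 3 (add /ly/vj 90): {"h":[8,83,74,90,91],"lc":77,"ly":{"eg":35,"k":66,"sp":78,"vj":90},"qxh":[48,9,22]}
After op 4 (remove /h/2): {"h":[8,83,90,91],"lc":77,"ly":{"eg":35,"k":66,"sp":78,"vj":90},"qxh":[48,9,22]}
After op 5 (replace /ly/eg 3): {"h":[8,83,90,91],"lc":77,"ly":{"eg":3,"k":66,"sp":78,"vj":90},"qxh":[48,9,22]}
After op 6 (add /h/2 56): {"h":[8,83,56,90,91],"lc":77,"ly":{"eg":3,"k":66,"sp":78,"vj":90},"qxh":[48,9,22]}
After op 7 (add /ly/hs 96): {"h":[8,83,56,90,91],"lc":77,"ly":{"eg":3,"hs":96,"k":66,"sp":78,"vj":90},"qxh":[48,9,22]}
After op 8 (add /h 78): {"h":78,"lc":77,"ly":{"eg":3,"hs":96,"k":66,"sp":78,"vj":90},"qxh":[48,9,22]}
After op 9 (replace /qxh/2 73): {"h":78,"lc":77,"ly":{"eg":3,"hs":96,"k":66,"sp":78,"vj":90},"qxh":[48,9,73]}
After op 10 (add /ly/pp 27): {"h":78,"lc":77,"ly":{"eg":3,"hs":96,"k":66,"pp":27,"sp":78,"vj":90},"qxh":[48,9,73]}
After op 11 (add /ly/z 3): {"h":78,"lc":77,"ly":{"eg":3,"hs":96,"k":66,"pp":27,"sp":78,"vj":90,"z":3},"qxh":[48,9,73]}
After op 12 (remove /ly/vj): {"h":78,"lc":77,"ly":{"eg":3,"hs":96,"k":66,"pp":27,"sp":78,"z":3},"qxh":[48,9,73]}
After op 13 (remove /ly/k): {"h":78,"lc":77,"ly":{"eg":3,"hs":96,"pp":27,"sp":78,"z":3},"qxh":[48,9,73]}
After op 14 (remove /qxh/1): {"h":78,"lc":77,"ly":{"eg":3,"hs":96,"pp":27,"sp":78,"z":3},"qxh":[48,73]}
After op 15 (replace /ly/pp 12): {"h":78,"lc":77,"ly":{"eg":3,"hs":96,"pp":12,"sp":78,"z":3},"qxh":[48,73]}
After op 16 (replace /ly 29): {"h":78,"lc":77,"ly":29,"qxh":[48,73]}
After op 17 (replace /qxh/1 51): {"h":78,"lc":77,"ly":29,"qxh":[48,51]}
After op 18 (replace /qxh/1 4): {"h":78,"lc":77,"ly":29,"qxh":[48,4]}
After op 19 (replace /ly 91): {"h":78,"lc":77,"ly":91,"qxh":[48,4]}
Size at path /qxh: 2

Answer: 2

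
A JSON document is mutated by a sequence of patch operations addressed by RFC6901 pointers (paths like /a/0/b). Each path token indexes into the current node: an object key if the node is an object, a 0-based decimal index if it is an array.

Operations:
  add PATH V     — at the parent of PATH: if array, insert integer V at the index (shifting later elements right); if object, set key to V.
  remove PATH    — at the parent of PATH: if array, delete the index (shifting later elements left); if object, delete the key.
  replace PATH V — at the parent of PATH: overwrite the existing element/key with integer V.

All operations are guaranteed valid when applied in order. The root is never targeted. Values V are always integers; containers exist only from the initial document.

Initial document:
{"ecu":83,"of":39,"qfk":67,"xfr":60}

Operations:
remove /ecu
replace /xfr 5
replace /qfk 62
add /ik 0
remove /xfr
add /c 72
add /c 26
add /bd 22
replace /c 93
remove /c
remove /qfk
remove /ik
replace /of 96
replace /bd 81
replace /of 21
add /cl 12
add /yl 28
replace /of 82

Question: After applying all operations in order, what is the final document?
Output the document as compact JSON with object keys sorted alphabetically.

Answer: {"bd":81,"cl":12,"of":82,"yl":28}

Derivation:
After op 1 (remove /ecu): {"of":39,"qfk":67,"xfr":60}
After op 2 (replace /xfr 5): {"of":39,"qfk":67,"xfr":5}
After op 3 (replace /qfk 62): {"of":39,"qfk":62,"xfr":5}
After op 4 (add /ik 0): {"ik":0,"of":39,"qfk":62,"xfr":5}
After op 5 (remove /xfr): {"ik":0,"of":39,"qfk":62}
After op 6 (add /c 72): {"c":72,"ik":0,"of":39,"qfk":62}
After op 7 (add /c 26): {"c":26,"ik":0,"of":39,"qfk":62}
After op 8 (add /bd 22): {"bd":22,"c":26,"ik":0,"of":39,"qfk":62}
After op 9 (replace /c 93): {"bd":22,"c":93,"ik":0,"of":39,"qfk":62}
After op 10 (remove /c): {"bd":22,"ik":0,"of":39,"qfk":62}
After op 11 (remove /qfk): {"bd":22,"ik":0,"of":39}
After op 12 (remove /ik): {"bd":22,"of":39}
After op 13 (replace /of 96): {"bd":22,"of":96}
After op 14 (replace /bd 81): {"bd":81,"of":96}
After op 15 (replace /of 21): {"bd":81,"of":21}
After op 16 (add /cl 12): {"bd":81,"cl":12,"of":21}
After op 17 (add /yl 28): {"bd":81,"cl":12,"of":21,"yl":28}
After op 18 (replace /of 82): {"bd":81,"cl":12,"of":82,"yl":28}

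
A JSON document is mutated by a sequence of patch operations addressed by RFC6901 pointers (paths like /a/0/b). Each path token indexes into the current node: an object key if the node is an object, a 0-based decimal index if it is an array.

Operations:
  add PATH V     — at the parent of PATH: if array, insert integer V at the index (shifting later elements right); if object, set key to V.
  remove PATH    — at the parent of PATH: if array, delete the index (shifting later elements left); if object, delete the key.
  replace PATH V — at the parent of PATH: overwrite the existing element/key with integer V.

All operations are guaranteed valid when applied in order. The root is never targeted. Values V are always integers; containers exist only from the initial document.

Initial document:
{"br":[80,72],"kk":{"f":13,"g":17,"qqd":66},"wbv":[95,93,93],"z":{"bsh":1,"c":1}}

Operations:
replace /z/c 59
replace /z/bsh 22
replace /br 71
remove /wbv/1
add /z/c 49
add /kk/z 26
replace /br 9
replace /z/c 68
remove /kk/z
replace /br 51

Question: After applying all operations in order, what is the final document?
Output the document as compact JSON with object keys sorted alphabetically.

After op 1 (replace /z/c 59): {"br":[80,72],"kk":{"f":13,"g":17,"qqd":66},"wbv":[95,93,93],"z":{"bsh":1,"c":59}}
After op 2 (replace /z/bsh 22): {"br":[80,72],"kk":{"f":13,"g":17,"qqd":66},"wbv":[95,93,93],"z":{"bsh":22,"c":59}}
After op 3 (replace /br 71): {"br":71,"kk":{"f":13,"g":17,"qqd":66},"wbv":[95,93,93],"z":{"bsh":22,"c":59}}
After op 4 (remove /wbv/1): {"br":71,"kk":{"f":13,"g":17,"qqd":66},"wbv":[95,93],"z":{"bsh":22,"c":59}}
After op 5 (add /z/c 49): {"br":71,"kk":{"f":13,"g":17,"qqd":66},"wbv":[95,93],"z":{"bsh":22,"c":49}}
After op 6 (add /kk/z 26): {"br":71,"kk":{"f":13,"g":17,"qqd":66,"z":26},"wbv":[95,93],"z":{"bsh":22,"c":49}}
After op 7 (replace /br 9): {"br":9,"kk":{"f":13,"g":17,"qqd":66,"z":26},"wbv":[95,93],"z":{"bsh":22,"c":49}}
After op 8 (replace /z/c 68): {"br":9,"kk":{"f":13,"g":17,"qqd":66,"z":26},"wbv":[95,93],"z":{"bsh":22,"c":68}}
After op 9 (remove /kk/z): {"br":9,"kk":{"f":13,"g":17,"qqd":66},"wbv":[95,93],"z":{"bsh":22,"c":68}}
After op 10 (replace /br 51): {"br":51,"kk":{"f":13,"g":17,"qqd":66},"wbv":[95,93],"z":{"bsh":22,"c":68}}

Answer: {"br":51,"kk":{"f":13,"g":17,"qqd":66},"wbv":[95,93],"z":{"bsh":22,"c":68}}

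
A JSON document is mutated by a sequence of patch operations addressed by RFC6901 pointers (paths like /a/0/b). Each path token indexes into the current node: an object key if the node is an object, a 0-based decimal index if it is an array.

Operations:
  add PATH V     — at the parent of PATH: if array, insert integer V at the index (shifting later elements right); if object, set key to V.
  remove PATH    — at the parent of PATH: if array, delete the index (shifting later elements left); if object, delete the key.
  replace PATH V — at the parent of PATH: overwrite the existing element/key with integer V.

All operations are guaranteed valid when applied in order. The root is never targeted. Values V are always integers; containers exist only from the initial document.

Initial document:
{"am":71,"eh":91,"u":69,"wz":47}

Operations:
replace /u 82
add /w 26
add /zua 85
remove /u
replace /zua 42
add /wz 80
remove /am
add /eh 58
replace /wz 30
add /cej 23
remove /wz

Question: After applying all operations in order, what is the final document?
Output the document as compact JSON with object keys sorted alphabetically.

Answer: {"cej":23,"eh":58,"w":26,"zua":42}

Derivation:
After op 1 (replace /u 82): {"am":71,"eh":91,"u":82,"wz":47}
After op 2 (add /w 26): {"am":71,"eh":91,"u":82,"w":26,"wz":47}
After op 3 (add /zua 85): {"am":71,"eh":91,"u":82,"w":26,"wz":47,"zua":85}
After op 4 (remove /u): {"am":71,"eh":91,"w":26,"wz":47,"zua":85}
After op 5 (replace /zua 42): {"am":71,"eh":91,"w":26,"wz":47,"zua":42}
After op 6 (add /wz 80): {"am":71,"eh":91,"w":26,"wz":80,"zua":42}
After op 7 (remove /am): {"eh":91,"w":26,"wz":80,"zua":42}
After op 8 (add /eh 58): {"eh":58,"w":26,"wz":80,"zua":42}
After op 9 (replace /wz 30): {"eh":58,"w":26,"wz":30,"zua":42}
After op 10 (add /cej 23): {"cej":23,"eh":58,"w":26,"wz":30,"zua":42}
After op 11 (remove /wz): {"cej":23,"eh":58,"w":26,"zua":42}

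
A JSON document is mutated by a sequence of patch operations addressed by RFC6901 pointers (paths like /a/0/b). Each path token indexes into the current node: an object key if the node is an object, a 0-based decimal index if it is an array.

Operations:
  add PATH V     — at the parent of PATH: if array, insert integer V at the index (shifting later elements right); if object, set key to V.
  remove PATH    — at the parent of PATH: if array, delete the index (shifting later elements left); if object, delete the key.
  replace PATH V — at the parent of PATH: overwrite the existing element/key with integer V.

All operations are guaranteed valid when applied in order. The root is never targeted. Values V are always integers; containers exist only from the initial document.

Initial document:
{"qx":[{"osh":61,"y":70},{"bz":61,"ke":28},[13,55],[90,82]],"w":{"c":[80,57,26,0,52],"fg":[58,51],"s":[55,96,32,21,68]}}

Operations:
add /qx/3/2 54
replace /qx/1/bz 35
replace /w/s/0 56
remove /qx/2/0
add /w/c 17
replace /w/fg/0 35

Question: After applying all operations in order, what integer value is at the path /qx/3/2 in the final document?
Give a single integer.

After op 1 (add /qx/3/2 54): {"qx":[{"osh":61,"y":70},{"bz":61,"ke":28},[13,55],[90,82,54]],"w":{"c":[80,57,26,0,52],"fg":[58,51],"s":[55,96,32,21,68]}}
After op 2 (replace /qx/1/bz 35): {"qx":[{"osh":61,"y":70},{"bz":35,"ke":28},[13,55],[90,82,54]],"w":{"c":[80,57,26,0,52],"fg":[58,51],"s":[55,96,32,21,68]}}
After op 3 (replace /w/s/0 56): {"qx":[{"osh":61,"y":70},{"bz":35,"ke":28},[13,55],[90,82,54]],"w":{"c":[80,57,26,0,52],"fg":[58,51],"s":[56,96,32,21,68]}}
After op 4 (remove /qx/2/0): {"qx":[{"osh":61,"y":70},{"bz":35,"ke":28},[55],[90,82,54]],"w":{"c":[80,57,26,0,52],"fg":[58,51],"s":[56,96,32,21,68]}}
After op 5 (add /w/c 17): {"qx":[{"osh":61,"y":70},{"bz":35,"ke":28},[55],[90,82,54]],"w":{"c":17,"fg":[58,51],"s":[56,96,32,21,68]}}
After op 6 (replace /w/fg/0 35): {"qx":[{"osh":61,"y":70},{"bz":35,"ke":28},[55],[90,82,54]],"w":{"c":17,"fg":[35,51],"s":[56,96,32,21,68]}}
Value at /qx/3/2: 54

Answer: 54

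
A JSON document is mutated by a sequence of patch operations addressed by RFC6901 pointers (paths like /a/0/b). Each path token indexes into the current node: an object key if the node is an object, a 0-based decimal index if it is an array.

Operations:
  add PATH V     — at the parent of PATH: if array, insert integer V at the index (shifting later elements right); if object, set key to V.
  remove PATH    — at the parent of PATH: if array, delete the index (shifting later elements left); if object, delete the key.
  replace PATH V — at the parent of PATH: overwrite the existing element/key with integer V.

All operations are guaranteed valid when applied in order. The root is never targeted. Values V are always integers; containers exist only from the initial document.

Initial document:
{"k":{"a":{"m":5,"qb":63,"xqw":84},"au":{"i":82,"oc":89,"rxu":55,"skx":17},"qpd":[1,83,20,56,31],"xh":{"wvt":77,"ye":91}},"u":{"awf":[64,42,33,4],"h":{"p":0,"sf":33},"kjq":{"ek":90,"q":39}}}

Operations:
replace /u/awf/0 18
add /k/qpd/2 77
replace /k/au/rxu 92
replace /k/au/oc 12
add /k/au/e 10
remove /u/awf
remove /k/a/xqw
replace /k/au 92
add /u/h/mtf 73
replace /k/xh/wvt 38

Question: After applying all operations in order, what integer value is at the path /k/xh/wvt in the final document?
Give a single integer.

After op 1 (replace /u/awf/0 18): {"k":{"a":{"m":5,"qb":63,"xqw":84},"au":{"i":82,"oc":89,"rxu":55,"skx":17},"qpd":[1,83,20,56,31],"xh":{"wvt":77,"ye":91}},"u":{"awf":[18,42,33,4],"h":{"p":0,"sf":33},"kjq":{"ek":90,"q":39}}}
After op 2 (add /k/qpd/2 77): {"k":{"a":{"m":5,"qb":63,"xqw":84},"au":{"i":82,"oc":89,"rxu":55,"skx":17},"qpd":[1,83,77,20,56,31],"xh":{"wvt":77,"ye":91}},"u":{"awf":[18,42,33,4],"h":{"p":0,"sf":33},"kjq":{"ek":90,"q":39}}}
After op 3 (replace /k/au/rxu 92): {"k":{"a":{"m":5,"qb":63,"xqw":84},"au":{"i":82,"oc":89,"rxu":92,"skx":17},"qpd":[1,83,77,20,56,31],"xh":{"wvt":77,"ye":91}},"u":{"awf":[18,42,33,4],"h":{"p":0,"sf":33},"kjq":{"ek":90,"q":39}}}
After op 4 (replace /k/au/oc 12): {"k":{"a":{"m":5,"qb":63,"xqw":84},"au":{"i":82,"oc":12,"rxu":92,"skx":17},"qpd":[1,83,77,20,56,31],"xh":{"wvt":77,"ye":91}},"u":{"awf":[18,42,33,4],"h":{"p":0,"sf":33},"kjq":{"ek":90,"q":39}}}
After op 5 (add /k/au/e 10): {"k":{"a":{"m":5,"qb":63,"xqw":84},"au":{"e":10,"i":82,"oc":12,"rxu":92,"skx":17},"qpd":[1,83,77,20,56,31],"xh":{"wvt":77,"ye":91}},"u":{"awf":[18,42,33,4],"h":{"p":0,"sf":33},"kjq":{"ek":90,"q":39}}}
After op 6 (remove /u/awf): {"k":{"a":{"m":5,"qb":63,"xqw":84},"au":{"e":10,"i":82,"oc":12,"rxu":92,"skx":17},"qpd":[1,83,77,20,56,31],"xh":{"wvt":77,"ye":91}},"u":{"h":{"p":0,"sf":33},"kjq":{"ek":90,"q":39}}}
After op 7 (remove /k/a/xqw): {"k":{"a":{"m":5,"qb":63},"au":{"e":10,"i":82,"oc":12,"rxu":92,"skx":17},"qpd":[1,83,77,20,56,31],"xh":{"wvt":77,"ye":91}},"u":{"h":{"p":0,"sf":33},"kjq":{"ek":90,"q":39}}}
After op 8 (replace /k/au 92): {"k":{"a":{"m":5,"qb":63},"au":92,"qpd":[1,83,77,20,56,31],"xh":{"wvt":77,"ye":91}},"u":{"h":{"p":0,"sf":33},"kjq":{"ek":90,"q":39}}}
After op 9 (add /u/h/mtf 73): {"k":{"a":{"m":5,"qb":63},"au":92,"qpd":[1,83,77,20,56,31],"xh":{"wvt":77,"ye":91}},"u":{"h":{"mtf":73,"p":0,"sf":33},"kjq":{"ek":90,"q":39}}}
After op 10 (replace /k/xh/wvt 38): {"k":{"a":{"m":5,"qb":63},"au":92,"qpd":[1,83,77,20,56,31],"xh":{"wvt":38,"ye":91}},"u":{"h":{"mtf":73,"p":0,"sf":33},"kjq":{"ek":90,"q":39}}}
Value at /k/xh/wvt: 38

Answer: 38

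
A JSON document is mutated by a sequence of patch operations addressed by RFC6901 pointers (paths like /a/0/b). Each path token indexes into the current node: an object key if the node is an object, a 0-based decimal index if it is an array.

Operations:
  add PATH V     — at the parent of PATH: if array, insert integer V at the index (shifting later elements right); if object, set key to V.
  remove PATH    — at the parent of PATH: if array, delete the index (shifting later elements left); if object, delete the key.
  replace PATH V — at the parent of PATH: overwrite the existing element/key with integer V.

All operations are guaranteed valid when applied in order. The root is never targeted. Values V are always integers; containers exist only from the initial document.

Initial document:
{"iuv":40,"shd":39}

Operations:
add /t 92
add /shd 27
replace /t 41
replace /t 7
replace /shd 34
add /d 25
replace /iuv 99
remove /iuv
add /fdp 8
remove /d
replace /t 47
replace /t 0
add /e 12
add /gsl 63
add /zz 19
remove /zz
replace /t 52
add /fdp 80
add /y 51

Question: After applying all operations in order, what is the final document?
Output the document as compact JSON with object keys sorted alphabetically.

After op 1 (add /t 92): {"iuv":40,"shd":39,"t":92}
After op 2 (add /shd 27): {"iuv":40,"shd":27,"t":92}
After op 3 (replace /t 41): {"iuv":40,"shd":27,"t":41}
After op 4 (replace /t 7): {"iuv":40,"shd":27,"t":7}
After op 5 (replace /shd 34): {"iuv":40,"shd":34,"t":7}
After op 6 (add /d 25): {"d":25,"iuv":40,"shd":34,"t":7}
After op 7 (replace /iuv 99): {"d":25,"iuv":99,"shd":34,"t":7}
After op 8 (remove /iuv): {"d":25,"shd":34,"t":7}
After op 9 (add /fdp 8): {"d":25,"fdp":8,"shd":34,"t":7}
After op 10 (remove /d): {"fdp":8,"shd":34,"t":7}
After op 11 (replace /t 47): {"fdp":8,"shd":34,"t":47}
After op 12 (replace /t 0): {"fdp":8,"shd":34,"t":0}
After op 13 (add /e 12): {"e":12,"fdp":8,"shd":34,"t":0}
After op 14 (add /gsl 63): {"e":12,"fdp":8,"gsl":63,"shd":34,"t":0}
After op 15 (add /zz 19): {"e":12,"fdp":8,"gsl":63,"shd":34,"t":0,"zz":19}
After op 16 (remove /zz): {"e":12,"fdp":8,"gsl":63,"shd":34,"t":0}
After op 17 (replace /t 52): {"e":12,"fdp":8,"gsl":63,"shd":34,"t":52}
After op 18 (add /fdp 80): {"e":12,"fdp":80,"gsl":63,"shd":34,"t":52}
After op 19 (add /y 51): {"e":12,"fdp":80,"gsl":63,"shd":34,"t":52,"y":51}

Answer: {"e":12,"fdp":80,"gsl":63,"shd":34,"t":52,"y":51}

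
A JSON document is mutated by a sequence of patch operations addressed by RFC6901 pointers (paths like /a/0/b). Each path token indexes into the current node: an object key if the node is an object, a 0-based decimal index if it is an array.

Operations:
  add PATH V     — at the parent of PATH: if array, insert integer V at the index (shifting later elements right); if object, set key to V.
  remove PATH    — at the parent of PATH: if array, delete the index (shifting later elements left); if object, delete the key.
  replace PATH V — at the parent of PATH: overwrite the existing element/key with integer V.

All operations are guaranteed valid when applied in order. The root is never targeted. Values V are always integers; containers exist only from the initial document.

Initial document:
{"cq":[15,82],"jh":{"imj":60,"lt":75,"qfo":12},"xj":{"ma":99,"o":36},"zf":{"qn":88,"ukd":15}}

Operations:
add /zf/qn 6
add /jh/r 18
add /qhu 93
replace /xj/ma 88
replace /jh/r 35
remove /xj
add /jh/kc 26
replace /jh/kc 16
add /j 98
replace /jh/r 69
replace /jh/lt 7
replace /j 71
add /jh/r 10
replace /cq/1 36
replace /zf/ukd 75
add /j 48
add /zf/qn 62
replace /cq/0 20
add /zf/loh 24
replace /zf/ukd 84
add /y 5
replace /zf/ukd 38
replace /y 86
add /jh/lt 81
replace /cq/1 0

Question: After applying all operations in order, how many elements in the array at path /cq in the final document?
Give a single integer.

Answer: 2

Derivation:
After op 1 (add /zf/qn 6): {"cq":[15,82],"jh":{"imj":60,"lt":75,"qfo":12},"xj":{"ma":99,"o":36},"zf":{"qn":6,"ukd":15}}
After op 2 (add /jh/r 18): {"cq":[15,82],"jh":{"imj":60,"lt":75,"qfo":12,"r":18},"xj":{"ma":99,"o":36},"zf":{"qn":6,"ukd":15}}
After op 3 (add /qhu 93): {"cq":[15,82],"jh":{"imj":60,"lt":75,"qfo":12,"r":18},"qhu":93,"xj":{"ma":99,"o":36},"zf":{"qn":6,"ukd":15}}
After op 4 (replace /xj/ma 88): {"cq":[15,82],"jh":{"imj":60,"lt":75,"qfo":12,"r":18},"qhu":93,"xj":{"ma":88,"o":36},"zf":{"qn":6,"ukd":15}}
After op 5 (replace /jh/r 35): {"cq":[15,82],"jh":{"imj":60,"lt":75,"qfo":12,"r":35},"qhu":93,"xj":{"ma":88,"o":36},"zf":{"qn":6,"ukd":15}}
After op 6 (remove /xj): {"cq":[15,82],"jh":{"imj":60,"lt":75,"qfo":12,"r":35},"qhu":93,"zf":{"qn":6,"ukd":15}}
After op 7 (add /jh/kc 26): {"cq":[15,82],"jh":{"imj":60,"kc":26,"lt":75,"qfo":12,"r":35},"qhu":93,"zf":{"qn":6,"ukd":15}}
After op 8 (replace /jh/kc 16): {"cq":[15,82],"jh":{"imj":60,"kc":16,"lt":75,"qfo":12,"r":35},"qhu":93,"zf":{"qn":6,"ukd":15}}
After op 9 (add /j 98): {"cq":[15,82],"j":98,"jh":{"imj":60,"kc":16,"lt":75,"qfo":12,"r":35},"qhu":93,"zf":{"qn":6,"ukd":15}}
After op 10 (replace /jh/r 69): {"cq":[15,82],"j":98,"jh":{"imj":60,"kc":16,"lt":75,"qfo":12,"r":69},"qhu":93,"zf":{"qn":6,"ukd":15}}
After op 11 (replace /jh/lt 7): {"cq":[15,82],"j":98,"jh":{"imj":60,"kc":16,"lt":7,"qfo":12,"r":69},"qhu":93,"zf":{"qn":6,"ukd":15}}
After op 12 (replace /j 71): {"cq":[15,82],"j":71,"jh":{"imj":60,"kc":16,"lt":7,"qfo":12,"r":69},"qhu":93,"zf":{"qn":6,"ukd":15}}
After op 13 (add /jh/r 10): {"cq":[15,82],"j":71,"jh":{"imj":60,"kc":16,"lt":7,"qfo":12,"r":10},"qhu":93,"zf":{"qn":6,"ukd":15}}
After op 14 (replace /cq/1 36): {"cq":[15,36],"j":71,"jh":{"imj":60,"kc":16,"lt":7,"qfo":12,"r":10},"qhu":93,"zf":{"qn":6,"ukd":15}}
After op 15 (replace /zf/ukd 75): {"cq":[15,36],"j":71,"jh":{"imj":60,"kc":16,"lt":7,"qfo":12,"r":10},"qhu":93,"zf":{"qn":6,"ukd":75}}
After op 16 (add /j 48): {"cq":[15,36],"j":48,"jh":{"imj":60,"kc":16,"lt":7,"qfo":12,"r":10},"qhu":93,"zf":{"qn":6,"ukd":75}}
After op 17 (add /zf/qn 62): {"cq":[15,36],"j":48,"jh":{"imj":60,"kc":16,"lt":7,"qfo":12,"r":10},"qhu":93,"zf":{"qn":62,"ukd":75}}
After op 18 (replace /cq/0 20): {"cq":[20,36],"j":48,"jh":{"imj":60,"kc":16,"lt":7,"qfo":12,"r":10},"qhu":93,"zf":{"qn":62,"ukd":75}}
After op 19 (add /zf/loh 24): {"cq":[20,36],"j":48,"jh":{"imj":60,"kc":16,"lt":7,"qfo":12,"r":10},"qhu":93,"zf":{"loh":24,"qn":62,"ukd":75}}
After op 20 (replace /zf/ukd 84): {"cq":[20,36],"j":48,"jh":{"imj":60,"kc":16,"lt":7,"qfo":12,"r":10},"qhu":93,"zf":{"loh":24,"qn":62,"ukd":84}}
After op 21 (add /y 5): {"cq":[20,36],"j":48,"jh":{"imj":60,"kc":16,"lt":7,"qfo":12,"r":10},"qhu":93,"y":5,"zf":{"loh":24,"qn":62,"ukd":84}}
After op 22 (replace /zf/ukd 38): {"cq":[20,36],"j":48,"jh":{"imj":60,"kc":16,"lt":7,"qfo":12,"r":10},"qhu":93,"y":5,"zf":{"loh":24,"qn":62,"ukd":38}}
After op 23 (replace /y 86): {"cq":[20,36],"j":48,"jh":{"imj":60,"kc":16,"lt":7,"qfo":12,"r":10},"qhu":93,"y":86,"zf":{"loh":24,"qn":62,"ukd":38}}
After op 24 (add /jh/lt 81): {"cq":[20,36],"j":48,"jh":{"imj":60,"kc":16,"lt":81,"qfo":12,"r":10},"qhu":93,"y":86,"zf":{"loh":24,"qn":62,"ukd":38}}
After op 25 (replace /cq/1 0): {"cq":[20,0],"j":48,"jh":{"imj":60,"kc":16,"lt":81,"qfo":12,"r":10},"qhu":93,"y":86,"zf":{"loh":24,"qn":62,"ukd":38}}
Size at path /cq: 2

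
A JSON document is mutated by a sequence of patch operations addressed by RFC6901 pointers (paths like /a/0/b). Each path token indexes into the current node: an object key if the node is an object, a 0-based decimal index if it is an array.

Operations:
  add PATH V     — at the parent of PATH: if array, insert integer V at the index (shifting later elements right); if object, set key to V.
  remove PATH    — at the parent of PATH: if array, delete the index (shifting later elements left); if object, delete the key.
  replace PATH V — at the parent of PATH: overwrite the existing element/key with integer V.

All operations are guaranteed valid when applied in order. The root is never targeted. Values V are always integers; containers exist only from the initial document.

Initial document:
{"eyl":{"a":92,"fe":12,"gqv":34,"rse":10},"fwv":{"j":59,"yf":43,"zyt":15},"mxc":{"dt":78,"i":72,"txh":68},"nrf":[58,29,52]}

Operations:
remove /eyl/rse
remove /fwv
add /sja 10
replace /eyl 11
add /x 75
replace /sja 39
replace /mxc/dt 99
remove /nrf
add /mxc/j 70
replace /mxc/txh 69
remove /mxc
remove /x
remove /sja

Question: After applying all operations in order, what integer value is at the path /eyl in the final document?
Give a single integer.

Answer: 11

Derivation:
After op 1 (remove /eyl/rse): {"eyl":{"a":92,"fe":12,"gqv":34},"fwv":{"j":59,"yf":43,"zyt":15},"mxc":{"dt":78,"i":72,"txh":68},"nrf":[58,29,52]}
After op 2 (remove /fwv): {"eyl":{"a":92,"fe":12,"gqv":34},"mxc":{"dt":78,"i":72,"txh":68},"nrf":[58,29,52]}
After op 3 (add /sja 10): {"eyl":{"a":92,"fe":12,"gqv":34},"mxc":{"dt":78,"i":72,"txh":68},"nrf":[58,29,52],"sja":10}
After op 4 (replace /eyl 11): {"eyl":11,"mxc":{"dt":78,"i":72,"txh":68},"nrf":[58,29,52],"sja":10}
After op 5 (add /x 75): {"eyl":11,"mxc":{"dt":78,"i":72,"txh":68},"nrf":[58,29,52],"sja":10,"x":75}
After op 6 (replace /sja 39): {"eyl":11,"mxc":{"dt":78,"i":72,"txh":68},"nrf":[58,29,52],"sja":39,"x":75}
After op 7 (replace /mxc/dt 99): {"eyl":11,"mxc":{"dt":99,"i":72,"txh":68},"nrf":[58,29,52],"sja":39,"x":75}
After op 8 (remove /nrf): {"eyl":11,"mxc":{"dt":99,"i":72,"txh":68},"sja":39,"x":75}
After op 9 (add /mxc/j 70): {"eyl":11,"mxc":{"dt":99,"i":72,"j":70,"txh":68},"sja":39,"x":75}
After op 10 (replace /mxc/txh 69): {"eyl":11,"mxc":{"dt":99,"i":72,"j":70,"txh":69},"sja":39,"x":75}
After op 11 (remove /mxc): {"eyl":11,"sja":39,"x":75}
After op 12 (remove /x): {"eyl":11,"sja":39}
After op 13 (remove /sja): {"eyl":11}
Value at /eyl: 11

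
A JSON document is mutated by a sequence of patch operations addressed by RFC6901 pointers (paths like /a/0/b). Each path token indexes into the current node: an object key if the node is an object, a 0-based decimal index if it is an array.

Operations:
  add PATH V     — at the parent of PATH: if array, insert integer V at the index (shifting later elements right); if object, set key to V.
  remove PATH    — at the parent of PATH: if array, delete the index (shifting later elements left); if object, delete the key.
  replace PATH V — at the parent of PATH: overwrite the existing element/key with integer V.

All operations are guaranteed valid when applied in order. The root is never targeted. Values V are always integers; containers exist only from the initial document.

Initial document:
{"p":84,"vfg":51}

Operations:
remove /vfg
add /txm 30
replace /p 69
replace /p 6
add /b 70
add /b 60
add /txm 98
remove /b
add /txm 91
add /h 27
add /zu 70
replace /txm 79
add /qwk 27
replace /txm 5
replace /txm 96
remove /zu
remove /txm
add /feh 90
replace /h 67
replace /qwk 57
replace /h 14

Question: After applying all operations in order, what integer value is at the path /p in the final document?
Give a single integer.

After op 1 (remove /vfg): {"p":84}
After op 2 (add /txm 30): {"p":84,"txm":30}
After op 3 (replace /p 69): {"p":69,"txm":30}
After op 4 (replace /p 6): {"p":6,"txm":30}
After op 5 (add /b 70): {"b":70,"p":6,"txm":30}
After op 6 (add /b 60): {"b":60,"p":6,"txm":30}
After op 7 (add /txm 98): {"b":60,"p":6,"txm":98}
After op 8 (remove /b): {"p":6,"txm":98}
After op 9 (add /txm 91): {"p":6,"txm":91}
After op 10 (add /h 27): {"h":27,"p":6,"txm":91}
After op 11 (add /zu 70): {"h":27,"p":6,"txm":91,"zu":70}
After op 12 (replace /txm 79): {"h":27,"p":6,"txm":79,"zu":70}
After op 13 (add /qwk 27): {"h":27,"p":6,"qwk":27,"txm":79,"zu":70}
After op 14 (replace /txm 5): {"h":27,"p":6,"qwk":27,"txm":5,"zu":70}
After op 15 (replace /txm 96): {"h":27,"p":6,"qwk":27,"txm":96,"zu":70}
After op 16 (remove /zu): {"h":27,"p":6,"qwk":27,"txm":96}
After op 17 (remove /txm): {"h":27,"p":6,"qwk":27}
After op 18 (add /feh 90): {"feh":90,"h":27,"p":6,"qwk":27}
After op 19 (replace /h 67): {"feh":90,"h":67,"p":6,"qwk":27}
After op 20 (replace /qwk 57): {"feh":90,"h":67,"p":6,"qwk":57}
After op 21 (replace /h 14): {"feh":90,"h":14,"p":6,"qwk":57}
Value at /p: 6

Answer: 6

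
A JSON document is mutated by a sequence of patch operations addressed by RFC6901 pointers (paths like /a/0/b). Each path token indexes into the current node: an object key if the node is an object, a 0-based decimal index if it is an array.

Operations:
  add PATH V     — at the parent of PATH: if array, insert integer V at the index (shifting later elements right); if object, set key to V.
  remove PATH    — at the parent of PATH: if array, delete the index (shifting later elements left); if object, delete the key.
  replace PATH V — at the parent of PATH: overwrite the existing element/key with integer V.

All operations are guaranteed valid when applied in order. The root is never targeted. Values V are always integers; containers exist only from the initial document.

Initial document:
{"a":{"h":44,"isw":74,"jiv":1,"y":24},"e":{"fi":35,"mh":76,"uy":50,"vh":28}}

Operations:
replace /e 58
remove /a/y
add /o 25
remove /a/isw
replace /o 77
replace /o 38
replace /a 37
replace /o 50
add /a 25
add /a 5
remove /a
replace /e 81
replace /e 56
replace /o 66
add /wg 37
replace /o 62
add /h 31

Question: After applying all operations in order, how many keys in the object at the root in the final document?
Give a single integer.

After op 1 (replace /e 58): {"a":{"h":44,"isw":74,"jiv":1,"y":24},"e":58}
After op 2 (remove /a/y): {"a":{"h":44,"isw":74,"jiv":1},"e":58}
After op 3 (add /o 25): {"a":{"h":44,"isw":74,"jiv":1},"e":58,"o":25}
After op 4 (remove /a/isw): {"a":{"h":44,"jiv":1},"e":58,"o":25}
After op 5 (replace /o 77): {"a":{"h":44,"jiv":1},"e":58,"o":77}
After op 6 (replace /o 38): {"a":{"h":44,"jiv":1},"e":58,"o":38}
After op 7 (replace /a 37): {"a":37,"e":58,"o":38}
After op 8 (replace /o 50): {"a":37,"e":58,"o":50}
After op 9 (add /a 25): {"a":25,"e":58,"o":50}
After op 10 (add /a 5): {"a":5,"e":58,"o":50}
After op 11 (remove /a): {"e":58,"o":50}
After op 12 (replace /e 81): {"e":81,"o":50}
After op 13 (replace /e 56): {"e":56,"o":50}
After op 14 (replace /o 66): {"e":56,"o":66}
After op 15 (add /wg 37): {"e":56,"o":66,"wg":37}
After op 16 (replace /o 62): {"e":56,"o":62,"wg":37}
After op 17 (add /h 31): {"e":56,"h":31,"o":62,"wg":37}
Size at the root: 4

Answer: 4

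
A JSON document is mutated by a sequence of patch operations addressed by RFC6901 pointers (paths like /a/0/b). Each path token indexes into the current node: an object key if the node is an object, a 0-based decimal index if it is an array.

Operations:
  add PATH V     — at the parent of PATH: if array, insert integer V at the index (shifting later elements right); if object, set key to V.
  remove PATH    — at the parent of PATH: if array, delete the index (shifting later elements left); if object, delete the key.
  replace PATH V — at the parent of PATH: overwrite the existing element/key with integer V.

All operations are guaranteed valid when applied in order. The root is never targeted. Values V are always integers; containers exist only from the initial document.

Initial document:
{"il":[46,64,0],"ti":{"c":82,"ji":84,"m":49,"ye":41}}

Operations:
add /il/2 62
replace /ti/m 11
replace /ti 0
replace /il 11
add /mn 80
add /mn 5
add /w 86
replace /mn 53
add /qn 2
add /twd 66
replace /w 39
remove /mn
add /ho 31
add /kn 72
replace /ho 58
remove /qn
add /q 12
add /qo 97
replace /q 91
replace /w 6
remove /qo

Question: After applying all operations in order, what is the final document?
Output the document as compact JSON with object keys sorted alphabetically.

After op 1 (add /il/2 62): {"il":[46,64,62,0],"ti":{"c":82,"ji":84,"m":49,"ye":41}}
After op 2 (replace /ti/m 11): {"il":[46,64,62,0],"ti":{"c":82,"ji":84,"m":11,"ye":41}}
After op 3 (replace /ti 0): {"il":[46,64,62,0],"ti":0}
After op 4 (replace /il 11): {"il":11,"ti":0}
After op 5 (add /mn 80): {"il":11,"mn":80,"ti":0}
After op 6 (add /mn 5): {"il":11,"mn":5,"ti":0}
After op 7 (add /w 86): {"il":11,"mn":5,"ti":0,"w":86}
After op 8 (replace /mn 53): {"il":11,"mn":53,"ti":0,"w":86}
After op 9 (add /qn 2): {"il":11,"mn":53,"qn":2,"ti":0,"w":86}
After op 10 (add /twd 66): {"il":11,"mn":53,"qn":2,"ti":0,"twd":66,"w":86}
After op 11 (replace /w 39): {"il":11,"mn":53,"qn":2,"ti":0,"twd":66,"w":39}
After op 12 (remove /mn): {"il":11,"qn":2,"ti":0,"twd":66,"w":39}
After op 13 (add /ho 31): {"ho":31,"il":11,"qn":2,"ti":0,"twd":66,"w":39}
After op 14 (add /kn 72): {"ho":31,"il":11,"kn":72,"qn":2,"ti":0,"twd":66,"w":39}
After op 15 (replace /ho 58): {"ho":58,"il":11,"kn":72,"qn":2,"ti":0,"twd":66,"w":39}
After op 16 (remove /qn): {"ho":58,"il":11,"kn":72,"ti":0,"twd":66,"w":39}
After op 17 (add /q 12): {"ho":58,"il":11,"kn":72,"q":12,"ti":0,"twd":66,"w":39}
After op 18 (add /qo 97): {"ho":58,"il":11,"kn":72,"q":12,"qo":97,"ti":0,"twd":66,"w":39}
After op 19 (replace /q 91): {"ho":58,"il":11,"kn":72,"q":91,"qo":97,"ti":0,"twd":66,"w":39}
After op 20 (replace /w 6): {"ho":58,"il":11,"kn":72,"q":91,"qo":97,"ti":0,"twd":66,"w":6}
After op 21 (remove /qo): {"ho":58,"il":11,"kn":72,"q":91,"ti":0,"twd":66,"w":6}

Answer: {"ho":58,"il":11,"kn":72,"q":91,"ti":0,"twd":66,"w":6}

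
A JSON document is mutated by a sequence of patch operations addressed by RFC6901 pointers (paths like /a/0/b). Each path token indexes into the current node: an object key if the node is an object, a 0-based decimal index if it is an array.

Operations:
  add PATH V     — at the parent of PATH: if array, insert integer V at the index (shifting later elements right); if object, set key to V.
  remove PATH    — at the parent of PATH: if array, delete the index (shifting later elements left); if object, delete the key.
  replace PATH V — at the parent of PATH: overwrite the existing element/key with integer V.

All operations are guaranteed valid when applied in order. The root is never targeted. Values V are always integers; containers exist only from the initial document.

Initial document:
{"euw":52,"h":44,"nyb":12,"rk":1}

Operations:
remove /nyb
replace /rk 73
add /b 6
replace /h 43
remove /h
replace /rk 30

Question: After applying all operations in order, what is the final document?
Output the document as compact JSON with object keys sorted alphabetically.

After op 1 (remove /nyb): {"euw":52,"h":44,"rk":1}
After op 2 (replace /rk 73): {"euw":52,"h":44,"rk":73}
After op 3 (add /b 6): {"b":6,"euw":52,"h":44,"rk":73}
After op 4 (replace /h 43): {"b":6,"euw":52,"h":43,"rk":73}
After op 5 (remove /h): {"b":6,"euw":52,"rk":73}
After op 6 (replace /rk 30): {"b":6,"euw":52,"rk":30}

Answer: {"b":6,"euw":52,"rk":30}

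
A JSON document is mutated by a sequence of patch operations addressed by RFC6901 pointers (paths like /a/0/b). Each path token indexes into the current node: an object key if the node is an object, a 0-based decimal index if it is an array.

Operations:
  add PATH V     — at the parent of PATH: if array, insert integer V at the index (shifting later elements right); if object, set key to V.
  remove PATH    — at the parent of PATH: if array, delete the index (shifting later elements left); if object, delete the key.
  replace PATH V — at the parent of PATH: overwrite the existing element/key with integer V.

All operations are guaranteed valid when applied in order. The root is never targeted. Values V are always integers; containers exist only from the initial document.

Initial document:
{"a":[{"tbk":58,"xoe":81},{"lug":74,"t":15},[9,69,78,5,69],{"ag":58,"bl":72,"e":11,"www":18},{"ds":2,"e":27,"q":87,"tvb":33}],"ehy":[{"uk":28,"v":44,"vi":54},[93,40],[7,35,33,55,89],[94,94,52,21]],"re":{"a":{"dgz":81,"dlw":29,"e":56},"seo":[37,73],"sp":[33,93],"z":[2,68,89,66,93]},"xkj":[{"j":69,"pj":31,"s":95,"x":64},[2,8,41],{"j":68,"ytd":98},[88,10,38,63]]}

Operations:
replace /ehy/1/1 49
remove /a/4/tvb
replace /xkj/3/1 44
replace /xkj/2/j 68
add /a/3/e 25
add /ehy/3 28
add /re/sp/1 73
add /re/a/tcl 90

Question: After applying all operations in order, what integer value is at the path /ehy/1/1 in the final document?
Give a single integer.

After op 1 (replace /ehy/1/1 49): {"a":[{"tbk":58,"xoe":81},{"lug":74,"t":15},[9,69,78,5,69],{"ag":58,"bl":72,"e":11,"www":18},{"ds":2,"e":27,"q":87,"tvb":33}],"ehy":[{"uk":28,"v":44,"vi":54},[93,49],[7,35,33,55,89],[94,94,52,21]],"re":{"a":{"dgz":81,"dlw":29,"e":56},"seo":[37,73],"sp":[33,93],"z":[2,68,89,66,93]},"xkj":[{"j":69,"pj":31,"s":95,"x":64},[2,8,41],{"j":68,"ytd":98},[88,10,38,63]]}
After op 2 (remove /a/4/tvb): {"a":[{"tbk":58,"xoe":81},{"lug":74,"t":15},[9,69,78,5,69],{"ag":58,"bl":72,"e":11,"www":18},{"ds":2,"e":27,"q":87}],"ehy":[{"uk":28,"v":44,"vi":54},[93,49],[7,35,33,55,89],[94,94,52,21]],"re":{"a":{"dgz":81,"dlw":29,"e":56},"seo":[37,73],"sp":[33,93],"z":[2,68,89,66,93]},"xkj":[{"j":69,"pj":31,"s":95,"x":64},[2,8,41],{"j":68,"ytd":98},[88,10,38,63]]}
After op 3 (replace /xkj/3/1 44): {"a":[{"tbk":58,"xoe":81},{"lug":74,"t":15},[9,69,78,5,69],{"ag":58,"bl":72,"e":11,"www":18},{"ds":2,"e":27,"q":87}],"ehy":[{"uk":28,"v":44,"vi":54},[93,49],[7,35,33,55,89],[94,94,52,21]],"re":{"a":{"dgz":81,"dlw":29,"e":56},"seo":[37,73],"sp":[33,93],"z":[2,68,89,66,93]},"xkj":[{"j":69,"pj":31,"s":95,"x":64},[2,8,41],{"j":68,"ytd":98},[88,44,38,63]]}
After op 4 (replace /xkj/2/j 68): {"a":[{"tbk":58,"xoe":81},{"lug":74,"t":15},[9,69,78,5,69],{"ag":58,"bl":72,"e":11,"www":18},{"ds":2,"e":27,"q":87}],"ehy":[{"uk":28,"v":44,"vi":54},[93,49],[7,35,33,55,89],[94,94,52,21]],"re":{"a":{"dgz":81,"dlw":29,"e":56},"seo":[37,73],"sp":[33,93],"z":[2,68,89,66,93]},"xkj":[{"j":69,"pj":31,"s":95,"x":64},[2,8,41],{"j":68,"ytd":98},[88,44,38,63]]}
After op 5 (add /a/3/e 25): {"a":[{"tbk":58,"xoe":81},{"lug":74,"t":15},[9,69,78,5,69],{"ag":58,"bl":72,"e":25,"www":18},{"ds":2,"e":27,"q":87}],"ehy":[{"uk":28,"v":44,"vi":54},[93,49],[7,35,33,55,89],[94,94,52,21]],"re":{"a":{"dgz":81,"dlw":29,"e":56},"seo":[37,73],"sp":[33,93],"z":[2,68,89,66,93]},"xkj":[{"j":69,"pj":31,"s":95,"x":64},[2,8,41],{"j":68,"ytd":98},[88,44,38,63]]}
After op 6 (add /ehy/3 28): {"a":[{"tbk":58,"xoe":81},{"lug":74,"t":15},[9,69,78,5,69],{"ag":58,"bl":72,"e":25,"www":18},{"ds":2,"e":27,"q":87}],"ehy":[{"uk":28,"v":44,"vi":54},[93,49],[7,35,33,55,89],28,[94,94,52,21]],"re":{"a":{"dgz":81,"dlw":29,"e":56},"seo":[37,73],"sp":[33,93],"z":[2,68,89,66,93]},"xkj":[{"j":69,"pj":31,"s":95,"x":64},[2,8,41],{"j":68,"ytd":98},[88,44,38,63]]}
After op 7 (add /re/sp/1 73): {"a":[{"tbk":58,"xoe":81},{"lug":74,"t":15},[9,69,78,5,69],{"ag":58,"bl":72,"e":25,"www":18},{"ds":2,"e":27,"q":87}],"ehy":[{"uk":28,"v":44,"vi":54},[93,49],[7,35,33,55,89],28,[94,94,52,21]],"re":{"a":{"dgz":81,"dlw":29,"e":56},"seo":[37,73],"sp":[33,73,93],"z":[2,68,89,66,93]},"xkj":[{"j":69,"pj":31,"s":95,"x":64},[2,8,41],{"j":68,"ytd":98},[88,44,38,63]]}
After op 8 (add /re/a/tcl 90): {"a":[{"tbk":58,"xoe":81},{"lug":74,"t":15},[9,69,78,5,69],{"ag":58,"bl":72,"e":25,"www":18},{"ds":2,"e":27,"q":87}],"ehy":[{"uk":28,"v":44,"vi":54},[93,49],[7,35,33,55,89],28,[94,94,52,21]],"re":{"a":{"dgz":81,"dlw":29,"e":56,"tcl":90},"seo":[37,73],"sp":[33,73,93],"z":[2,68,89,66,93]},"xkj":[{"j":69,"pj":31,"s":95,"x":64},[2,8,41],{"j":68,"ytd":98},[88,44,38,63]]}
Value at /ehy/1/1: 49

Answer: 49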